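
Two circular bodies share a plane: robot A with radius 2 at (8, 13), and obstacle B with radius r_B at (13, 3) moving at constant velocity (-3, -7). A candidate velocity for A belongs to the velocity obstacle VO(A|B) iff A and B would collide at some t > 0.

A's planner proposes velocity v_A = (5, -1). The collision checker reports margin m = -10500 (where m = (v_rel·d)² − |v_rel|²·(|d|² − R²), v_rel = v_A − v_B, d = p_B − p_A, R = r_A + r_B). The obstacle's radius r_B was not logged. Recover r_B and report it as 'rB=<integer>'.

m = -10500
d = (5, -10);  v_rel = (8, 6),  |v_rel|² = 100
v_rel×d = (8)·(-10) − (6)·(5) = -110
since m = R²·100 − (-110)²:  R² = (12100 + -10500) / 100 = 16
R = √16 = 4  ⇒  r_B = 4 − 2 = 2

rB=2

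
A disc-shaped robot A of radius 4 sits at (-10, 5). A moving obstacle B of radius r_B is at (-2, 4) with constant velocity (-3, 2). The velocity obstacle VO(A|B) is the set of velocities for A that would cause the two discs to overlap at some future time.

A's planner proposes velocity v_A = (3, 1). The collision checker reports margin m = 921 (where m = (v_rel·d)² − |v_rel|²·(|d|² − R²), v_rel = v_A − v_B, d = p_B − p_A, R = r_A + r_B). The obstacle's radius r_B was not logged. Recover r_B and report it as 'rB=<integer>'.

m = 921
d = (8, -1);  v_rel = (6, -1),  |v_rel|² = 37
v_rel×d = (6)·(-1) − (-1)·(8) = 2
since m = R²·37 − 2²:  R² = (4 + 921) / 37 = 25
R = √25 = 5  ⇒  r_B = 5 − 4 = 1

rB=1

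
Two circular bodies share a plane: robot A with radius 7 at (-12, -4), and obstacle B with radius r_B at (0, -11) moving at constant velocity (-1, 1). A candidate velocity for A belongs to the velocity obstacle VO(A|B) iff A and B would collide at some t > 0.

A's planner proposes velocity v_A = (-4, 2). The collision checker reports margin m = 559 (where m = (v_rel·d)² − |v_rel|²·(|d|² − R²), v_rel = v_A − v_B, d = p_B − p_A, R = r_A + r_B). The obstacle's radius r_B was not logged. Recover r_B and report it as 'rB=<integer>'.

m = 559
d = (12, -7);  v_rel = (-3, 1),  |v_rel|² = 10
v_rel×d = (-3)·(-7) − (1)·(12) = 9
since m = R²·10 − 9²:  R² = (81 + 559) / 10 = 64
R = √64 = 8  ⇒  r_B = 8 − 7 = 1

rB=1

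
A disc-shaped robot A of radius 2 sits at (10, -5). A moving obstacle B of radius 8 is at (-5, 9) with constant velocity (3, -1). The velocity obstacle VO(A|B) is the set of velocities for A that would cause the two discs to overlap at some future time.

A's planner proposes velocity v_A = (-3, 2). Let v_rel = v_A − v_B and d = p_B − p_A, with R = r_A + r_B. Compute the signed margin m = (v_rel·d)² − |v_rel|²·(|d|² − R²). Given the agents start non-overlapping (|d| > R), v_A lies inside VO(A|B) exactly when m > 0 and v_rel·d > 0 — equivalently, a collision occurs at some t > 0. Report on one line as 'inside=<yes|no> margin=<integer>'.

d = (-15, 14),  |d|² = 421;  R = 2+8 = 10,  c = 421−10² = 321
v_rel = (-6, 3),  |v_rel|² = 45;  v_rel·d = (-6)·(-15) + (3)·(14) = 132
45·t² − 264·t + 321 = 0  ⇒  m = 132² − 45·321 = 2979
m = 2979 > 0,  v_rel·d = 132 > 0  ⇒  inside

inside=yes margin=2979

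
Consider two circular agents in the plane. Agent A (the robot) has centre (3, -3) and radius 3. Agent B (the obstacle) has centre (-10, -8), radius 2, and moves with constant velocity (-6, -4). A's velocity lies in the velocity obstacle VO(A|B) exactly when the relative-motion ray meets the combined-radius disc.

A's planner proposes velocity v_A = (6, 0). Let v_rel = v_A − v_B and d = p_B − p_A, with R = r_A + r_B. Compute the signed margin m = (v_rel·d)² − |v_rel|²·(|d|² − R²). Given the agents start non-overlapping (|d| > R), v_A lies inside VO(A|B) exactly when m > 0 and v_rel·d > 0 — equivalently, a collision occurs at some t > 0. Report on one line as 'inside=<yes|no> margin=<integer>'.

d = (-13, -5),  |d|² = 194;  R = 3+2 = 5,  c = 194−5² = 169
v_rel = (12, 4),  |v_rel|² = 160;  v_rel·d = (12)·(-13) + (4)·(-5) = -176
160·t² + 352·t + 169 = 0  ⇒  m = (-176)² − 160·169 = 3936
m = 3936 > 0,  v_rel·d = -176 < 0  ⇒  outside

inside=no margin=3936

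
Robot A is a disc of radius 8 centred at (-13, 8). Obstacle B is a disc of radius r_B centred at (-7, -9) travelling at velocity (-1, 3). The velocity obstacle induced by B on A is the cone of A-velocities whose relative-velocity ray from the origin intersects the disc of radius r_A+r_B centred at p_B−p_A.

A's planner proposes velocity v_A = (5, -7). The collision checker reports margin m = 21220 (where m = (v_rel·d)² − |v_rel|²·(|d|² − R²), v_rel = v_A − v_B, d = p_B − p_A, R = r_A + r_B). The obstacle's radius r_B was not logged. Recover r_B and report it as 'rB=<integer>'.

m = 21220
d = (6, -17);  v_rel = (6, -10),  |v_rel|² = 136
v_rel×d = (6)·(-17) − (-10)·(6) = -42
since m = R²·136 − (-42)²:  R² = (1764 + 21220) / 136 = 169
R = √169 = 13  ⇒  r_B = 13 − 8 = 5

rB=5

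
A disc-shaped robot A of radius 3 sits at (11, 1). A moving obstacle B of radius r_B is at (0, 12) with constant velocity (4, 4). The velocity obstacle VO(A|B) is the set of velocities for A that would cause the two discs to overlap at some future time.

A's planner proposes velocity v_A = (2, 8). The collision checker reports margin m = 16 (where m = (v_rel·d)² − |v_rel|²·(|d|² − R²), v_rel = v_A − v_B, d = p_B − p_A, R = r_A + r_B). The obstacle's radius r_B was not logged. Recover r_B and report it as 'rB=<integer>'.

m = 16
d = (-11, 11);  v_rel = (-2, 4),  |v_rel|² = 20
v_rel×d = (-2)·(11) − (4)·(-11) = 22
since m = R²·20 − 22²:  R² = (484 + 16) / 20 = 25
R = √25 = 5  ⇒  r_B = 5 − 3 = 2

rB=2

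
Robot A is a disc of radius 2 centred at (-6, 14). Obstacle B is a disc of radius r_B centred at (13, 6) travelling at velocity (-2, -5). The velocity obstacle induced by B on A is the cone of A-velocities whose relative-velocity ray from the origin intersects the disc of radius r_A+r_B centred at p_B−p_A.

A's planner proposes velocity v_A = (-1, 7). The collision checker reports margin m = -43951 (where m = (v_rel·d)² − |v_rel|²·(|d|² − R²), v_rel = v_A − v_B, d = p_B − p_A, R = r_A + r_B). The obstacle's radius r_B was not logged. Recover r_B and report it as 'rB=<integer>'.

m = -43951
d = (19, -8);  v_rel = (1, 12),  |v_rel|² = 145
v_rel×d = (1)·(-8) − (12)·(19) = -236
since m = R²·145 − (-236)²:  R² = (55696 + -43951) / 145 = 81
R = √81 = 9  ⇒  r_B = 9 − 2 = 7

rB=7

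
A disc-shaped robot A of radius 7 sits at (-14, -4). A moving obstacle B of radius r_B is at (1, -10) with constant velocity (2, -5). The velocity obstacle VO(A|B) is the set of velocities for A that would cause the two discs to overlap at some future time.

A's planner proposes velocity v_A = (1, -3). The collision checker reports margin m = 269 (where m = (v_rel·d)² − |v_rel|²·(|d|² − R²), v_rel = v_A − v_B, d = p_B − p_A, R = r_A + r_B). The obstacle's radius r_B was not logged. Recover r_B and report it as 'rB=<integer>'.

m = 269
d = (15, -6);  v_rel = (-1, 2),  |v_rel|² = 5
v_rel×d = (-1)·(-6) − (2)·(15) = -24
since m = R²·5 − (-24)²:  R² = (576 + 269) / 5 = 169
R = √169 = 13  ⇒  r_B = 13 − 7 = 6

rB=6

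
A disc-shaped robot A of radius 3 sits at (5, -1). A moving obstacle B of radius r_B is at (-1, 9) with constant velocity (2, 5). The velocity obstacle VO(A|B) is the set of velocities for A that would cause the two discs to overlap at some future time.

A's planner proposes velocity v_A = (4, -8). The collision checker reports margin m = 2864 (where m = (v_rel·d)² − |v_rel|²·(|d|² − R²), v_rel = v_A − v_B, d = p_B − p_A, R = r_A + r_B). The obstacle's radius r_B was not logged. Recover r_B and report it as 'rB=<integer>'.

m = 2864
d = (-6, 10);  v_rel = (2, -13),  |v_rel|² = 173
v_rel×d = (2)·(10) − (-13)·(-6) = -58
since m = R²·173 − (-58)²:  R² = (3364 + 2864) / 173 = 36
R = √36 = 6  ⇒  r_B = 6 − 3 = 3

rB=3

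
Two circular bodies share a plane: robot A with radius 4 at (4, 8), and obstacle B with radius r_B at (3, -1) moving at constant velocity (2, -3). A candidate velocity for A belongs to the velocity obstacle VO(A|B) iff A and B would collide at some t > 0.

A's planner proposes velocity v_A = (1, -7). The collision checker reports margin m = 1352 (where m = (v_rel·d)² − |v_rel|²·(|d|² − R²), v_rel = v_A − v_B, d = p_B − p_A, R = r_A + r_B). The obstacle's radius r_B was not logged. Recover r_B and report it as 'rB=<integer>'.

m = 1352
d = (-1, -9);  v_rel = (-1, -4),  |v_rel|² = 17
v_rel×d = (-1)·(-9) − (-4)·(-1) = 5
since m = R²·17 − 5²:  R² = (25 + 1352) / 17 = 81
R = √81 = 9  ⇒  r_B = 9 − 4 = 5

rB=5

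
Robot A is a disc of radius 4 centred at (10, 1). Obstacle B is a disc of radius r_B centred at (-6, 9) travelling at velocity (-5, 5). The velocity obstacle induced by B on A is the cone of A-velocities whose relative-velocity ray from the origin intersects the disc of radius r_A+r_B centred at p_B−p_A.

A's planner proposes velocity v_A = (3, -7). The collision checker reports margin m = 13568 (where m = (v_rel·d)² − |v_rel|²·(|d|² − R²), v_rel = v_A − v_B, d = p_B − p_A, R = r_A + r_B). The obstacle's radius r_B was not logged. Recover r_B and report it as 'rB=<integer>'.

m = 13568
d = (-16, 8);  v_rel = (8, -12),  |v_rel|² = 208
v_rel×d = (8)·(8) − (-12)·(-16) = -128
since m = R²·208 − (-128)²:  R² = (16384 + 13568) / 208 = 144
R = √144 = 12  ⇒  r_B = 12 − 4 = 8

rB=8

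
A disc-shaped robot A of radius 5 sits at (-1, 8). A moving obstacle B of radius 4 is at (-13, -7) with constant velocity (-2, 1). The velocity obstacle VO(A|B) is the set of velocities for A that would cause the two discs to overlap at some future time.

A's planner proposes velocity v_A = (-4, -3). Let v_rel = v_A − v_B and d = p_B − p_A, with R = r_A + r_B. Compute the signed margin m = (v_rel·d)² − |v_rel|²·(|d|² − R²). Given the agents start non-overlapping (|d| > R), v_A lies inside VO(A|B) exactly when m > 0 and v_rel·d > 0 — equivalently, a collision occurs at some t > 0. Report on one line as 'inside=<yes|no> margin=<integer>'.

d = (-12, -15),  |d|² = 369;  R = 5+4 = 9,  c = 369−9² = 288
v_rel = (-2, -4),  |v_rel|² = 20;  v_rel·d = (-2)·(-12) + (-4)·(-15) = 84
20·t² − 168·t + 288 = 0  ⇒  m = 84² − 20·288 = 1296
m = 1296 > 0,  v_rel·d = 84 > 0  ⇒  inside

inside=yes margin=1296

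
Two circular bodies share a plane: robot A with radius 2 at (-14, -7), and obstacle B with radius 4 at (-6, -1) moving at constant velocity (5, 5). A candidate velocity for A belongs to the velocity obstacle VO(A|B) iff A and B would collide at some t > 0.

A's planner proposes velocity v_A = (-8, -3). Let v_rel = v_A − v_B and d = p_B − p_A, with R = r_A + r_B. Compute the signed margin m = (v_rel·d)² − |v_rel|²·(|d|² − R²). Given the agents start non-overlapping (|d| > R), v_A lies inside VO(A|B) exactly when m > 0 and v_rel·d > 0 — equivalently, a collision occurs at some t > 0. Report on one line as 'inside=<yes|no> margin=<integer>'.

d = (8, 6),  |d|² = 100;  R = 2+4 = 6,  c = 100−6² = 64
v_rel = (-13, -8),  |v_rel|² = 233;  v_rel·d = (-13)·(8) + (-8)·(6) = -152
233·t² + 304·t + 64 = 0  ⇒  m = (-152)² − 233·64 = 8192
m = 8192 > 0,  v_rel·d = -152 < 0  ⇒  outside

inside=no margin=8192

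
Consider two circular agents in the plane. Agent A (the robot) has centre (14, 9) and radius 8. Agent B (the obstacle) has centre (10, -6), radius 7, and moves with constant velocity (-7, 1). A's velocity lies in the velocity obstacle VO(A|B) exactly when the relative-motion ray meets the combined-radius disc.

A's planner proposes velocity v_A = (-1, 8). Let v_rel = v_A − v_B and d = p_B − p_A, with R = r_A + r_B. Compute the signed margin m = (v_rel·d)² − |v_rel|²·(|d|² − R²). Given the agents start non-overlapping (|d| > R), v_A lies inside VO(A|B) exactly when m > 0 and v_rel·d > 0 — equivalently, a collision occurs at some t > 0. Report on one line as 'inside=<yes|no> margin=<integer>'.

d = (-4, -15),  |d|² = 241;  R = 8+7 = 15,  c = 241−15² = 16
v_rel = (6, 7),  |v_rel|² = 85;  v_rel·d = (6)·(-4) + (7)·(-15) = -129
85·t² + 258·t + 16 = 0  ⇒  m = (-129)² − 85·16 = 15281
m = 15281 > 0,  v_rel·d = -129 < 0  ⇒  outside

inside=no margin=15281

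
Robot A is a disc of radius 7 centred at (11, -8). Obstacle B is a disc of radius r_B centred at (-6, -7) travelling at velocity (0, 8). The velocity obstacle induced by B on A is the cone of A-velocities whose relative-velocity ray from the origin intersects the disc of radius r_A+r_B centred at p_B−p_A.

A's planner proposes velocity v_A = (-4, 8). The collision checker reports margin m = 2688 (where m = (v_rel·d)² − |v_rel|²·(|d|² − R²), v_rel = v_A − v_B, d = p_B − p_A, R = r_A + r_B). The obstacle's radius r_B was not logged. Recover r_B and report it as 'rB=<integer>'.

m = 2688
d = (-17, 1);  v_rel = (-4, 0),  |v_rel|² = 16
v_rel×d = (-4)·(1) − (0)·(-17) = -4
since m = R²·16 − (-4)²:  R² = (16 + 2688) / 16 = 169
R = √169 = 13  ⇒  r_B = 13 − 7 = 6

rB=6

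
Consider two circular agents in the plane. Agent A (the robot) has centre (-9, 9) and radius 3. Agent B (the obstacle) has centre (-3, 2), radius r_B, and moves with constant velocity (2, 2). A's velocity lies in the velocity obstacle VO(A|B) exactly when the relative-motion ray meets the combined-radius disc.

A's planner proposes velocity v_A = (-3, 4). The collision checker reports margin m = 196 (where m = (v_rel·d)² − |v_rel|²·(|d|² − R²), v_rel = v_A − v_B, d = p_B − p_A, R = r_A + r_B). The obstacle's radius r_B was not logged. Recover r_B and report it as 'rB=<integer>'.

m = 196
d = (6, -7);  v_rel = (-5, 2),  |v_rel|² = 29
v_rel×d = (-5)·(-7) − (2)·(6) = 23
since m = R²·29 − 23²:  R² = (529 + 196) / 29 = 25
R = √25 = 5  ⇒  r_B = 5 − 3 = 2

rB=2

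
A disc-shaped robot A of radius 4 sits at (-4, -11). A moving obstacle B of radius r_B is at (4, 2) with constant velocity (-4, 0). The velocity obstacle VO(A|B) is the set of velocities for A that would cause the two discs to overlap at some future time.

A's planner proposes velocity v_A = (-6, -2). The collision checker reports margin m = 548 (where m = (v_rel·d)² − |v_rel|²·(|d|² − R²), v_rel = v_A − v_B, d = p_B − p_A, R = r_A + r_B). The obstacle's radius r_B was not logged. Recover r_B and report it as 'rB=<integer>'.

m = 548
d = (8, 13);  v_rel = (-2, -2),  |v_rel|² = 8
v_rel×d = (-2)·(13) − (-2)·(8) = -10
since m = R²·8 − (-10)²:  R² = (100 + 548) / 8 = 81
R = √81 = 9  ⇒  r_B = 9 − 4 = 5

rB=5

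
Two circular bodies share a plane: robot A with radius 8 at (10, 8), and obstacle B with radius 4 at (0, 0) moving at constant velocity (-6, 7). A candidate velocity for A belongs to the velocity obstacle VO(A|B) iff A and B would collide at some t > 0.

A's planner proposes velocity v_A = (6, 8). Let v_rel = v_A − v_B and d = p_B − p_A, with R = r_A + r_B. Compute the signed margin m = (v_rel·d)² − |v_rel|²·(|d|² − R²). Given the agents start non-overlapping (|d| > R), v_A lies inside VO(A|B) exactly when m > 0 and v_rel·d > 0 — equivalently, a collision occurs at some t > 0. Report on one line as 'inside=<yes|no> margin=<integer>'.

d = (-10, -8),  |d|² = 164;  R = 8+4 = 12,  c = 164−12² = 20
v_rel = (12, 1),  |v_rel|² = 145;  v_rel·d = (12)·(-10) + (1)·(-8) = -128
145·t² + 256·t + 20 = 0  ⇒  m = (-128)² − 145·20 = 13484
m = 13484 > 0,  v_rel·d = -128 < 0  ⇒  outside

inside=no margin=13484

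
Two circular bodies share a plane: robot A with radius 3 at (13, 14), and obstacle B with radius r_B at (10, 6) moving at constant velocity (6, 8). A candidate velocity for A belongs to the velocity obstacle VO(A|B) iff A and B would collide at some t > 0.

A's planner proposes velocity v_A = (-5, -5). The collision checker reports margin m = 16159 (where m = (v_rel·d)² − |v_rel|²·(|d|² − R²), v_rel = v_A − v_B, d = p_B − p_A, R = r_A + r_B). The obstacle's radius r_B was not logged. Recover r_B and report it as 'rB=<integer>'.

m = 16159
d = (-3, -8);  v_rel = (-11, -13),  |v_rel|² = 290
v_rel×d = (-11)·(-8) − (-13)·(-3) = 49
since m = R²·290 − 49²:  R² = (2401 + 16159) / 290 = 64
R = √64 = 8  ⇒  r_B = 8 − 3 = 5

rB=5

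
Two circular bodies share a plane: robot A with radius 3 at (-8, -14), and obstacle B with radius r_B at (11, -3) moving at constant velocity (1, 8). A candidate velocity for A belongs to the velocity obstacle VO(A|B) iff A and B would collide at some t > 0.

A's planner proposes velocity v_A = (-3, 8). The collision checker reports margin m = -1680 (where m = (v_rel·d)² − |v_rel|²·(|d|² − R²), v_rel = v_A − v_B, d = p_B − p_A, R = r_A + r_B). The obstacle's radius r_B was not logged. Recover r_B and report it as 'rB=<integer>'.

m = -1680
d = (19, 11);  v_rel = (-4, 0),  |v_rel|² = 16
v_rel×d = (-4)·(11) − (0)·(19) = -44
since m = R²·16 − (-44)²:  R² = (1936 + -1680) / 16 = 16
R = √16 = 4  ⇒  r_B = 4 − 3 = 1

rB=1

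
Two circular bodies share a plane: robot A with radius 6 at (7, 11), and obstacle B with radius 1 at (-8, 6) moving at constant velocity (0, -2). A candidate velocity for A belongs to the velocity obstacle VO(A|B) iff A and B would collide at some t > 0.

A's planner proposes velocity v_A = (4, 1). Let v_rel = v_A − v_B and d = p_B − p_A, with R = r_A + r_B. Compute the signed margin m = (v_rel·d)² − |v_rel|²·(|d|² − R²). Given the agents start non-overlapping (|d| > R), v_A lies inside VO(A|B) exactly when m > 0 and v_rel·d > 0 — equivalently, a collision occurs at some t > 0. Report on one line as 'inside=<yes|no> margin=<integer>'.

d = (-15, -5),  |d|² = 250;  R = 6+1 = 7,  c = 250−7² = 201
v_rel = (4, 3),  |v_rel|² = 25;  v_rel·d = (4)·(-15) + (3)·(-5) = -75
25·t² + 150·t + 201 = 0  ⇒  m = (-75)² − 25·201 = 600
m = 600 > 0,  v_rel·d = -75 < 0  ⇒  outside

inside=no margin=600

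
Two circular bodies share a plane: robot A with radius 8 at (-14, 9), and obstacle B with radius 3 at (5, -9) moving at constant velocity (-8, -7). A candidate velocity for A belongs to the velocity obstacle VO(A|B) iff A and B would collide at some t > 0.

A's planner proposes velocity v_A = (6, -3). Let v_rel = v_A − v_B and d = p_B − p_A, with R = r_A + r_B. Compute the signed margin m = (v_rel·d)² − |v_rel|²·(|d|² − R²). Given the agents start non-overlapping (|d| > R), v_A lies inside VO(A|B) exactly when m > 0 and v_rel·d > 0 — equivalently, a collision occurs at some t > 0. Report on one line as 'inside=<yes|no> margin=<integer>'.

d = (19, -18),  |d|² = 685;  R = 8+3 = 11,  c = 685−11² = 564
v_rel = (14, 4),  |v_rel|² = 212;  v_rel·d = (14)·(19) + (4)·(-18) = 194
212·t² − 388·t + 564 = 0  ⇒  m = 194² − 212·564 = -81932
m = -81932 < 0,  v_rel·d = 194 > 0  ⇒  outside

inside=no margin=-81932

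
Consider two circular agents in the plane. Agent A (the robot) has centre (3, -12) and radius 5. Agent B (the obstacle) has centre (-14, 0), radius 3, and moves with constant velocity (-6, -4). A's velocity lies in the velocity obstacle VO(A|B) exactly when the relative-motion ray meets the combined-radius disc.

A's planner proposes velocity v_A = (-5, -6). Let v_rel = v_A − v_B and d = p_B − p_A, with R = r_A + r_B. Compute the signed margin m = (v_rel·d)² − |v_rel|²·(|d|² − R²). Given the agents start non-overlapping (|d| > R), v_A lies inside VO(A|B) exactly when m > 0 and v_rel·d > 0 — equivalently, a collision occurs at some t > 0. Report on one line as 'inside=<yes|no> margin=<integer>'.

d = (-17, 12),  |d|² = 433;  R = 5+3 = 8,  c = 433−8² = 369
v_rel = (1, -2),  |v_rel|² = 5;  v_rel·d = (1)·(-17) + (-2)·(12) = -41
5·t² + 82·t + 369 = 0  ⇒  m = (-41)² − 5·369 = -164
m = -164 < 0,  v_rel·d = -41 < 0  ⇒  outside

inside=no margin=-164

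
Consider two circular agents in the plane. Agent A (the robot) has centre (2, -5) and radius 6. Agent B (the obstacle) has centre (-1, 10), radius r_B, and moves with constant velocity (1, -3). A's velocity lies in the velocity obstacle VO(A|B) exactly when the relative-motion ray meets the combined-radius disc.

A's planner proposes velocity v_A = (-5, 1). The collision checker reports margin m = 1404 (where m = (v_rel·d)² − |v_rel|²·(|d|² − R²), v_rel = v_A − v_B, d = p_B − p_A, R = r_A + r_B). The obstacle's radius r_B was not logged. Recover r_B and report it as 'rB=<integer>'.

m = 1404
d = (-3, 15);  v_rel = (-6, 4),  |v_rel|² = 52
v_rel×d = (-6)·(15) − (4)·(-3) = -78
since m = R²·52 − (-78)²:  R² = (6084 + 1404) / 52 = 144
R = √144 = 12  ⇒  r_B = 12 − 6 = 6

rB=6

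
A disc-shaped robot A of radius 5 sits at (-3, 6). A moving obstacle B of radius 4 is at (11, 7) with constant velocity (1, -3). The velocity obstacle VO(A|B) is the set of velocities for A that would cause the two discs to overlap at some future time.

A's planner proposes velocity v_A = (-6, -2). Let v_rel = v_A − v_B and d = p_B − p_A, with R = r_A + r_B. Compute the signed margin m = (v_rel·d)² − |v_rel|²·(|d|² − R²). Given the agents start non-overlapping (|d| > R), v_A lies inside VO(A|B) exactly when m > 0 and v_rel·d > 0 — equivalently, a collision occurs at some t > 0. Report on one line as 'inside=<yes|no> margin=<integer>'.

d = (14, 1),  |d|² = 197;  R = 5+4 = 9,  c = 197−9² = 116
v_rel = (-7, 1),  |v_rel|² = 50;  v_rel·d = (-7)·(14) + (1)·(1) = -97
50·t² + 194·t + 116 = 0  ⇒  m = (-97)² − 50·116 = 3609
m = 3609 > 0,  v_rel·d = -97 < 0  ⇒  outside

inside=no margin=3609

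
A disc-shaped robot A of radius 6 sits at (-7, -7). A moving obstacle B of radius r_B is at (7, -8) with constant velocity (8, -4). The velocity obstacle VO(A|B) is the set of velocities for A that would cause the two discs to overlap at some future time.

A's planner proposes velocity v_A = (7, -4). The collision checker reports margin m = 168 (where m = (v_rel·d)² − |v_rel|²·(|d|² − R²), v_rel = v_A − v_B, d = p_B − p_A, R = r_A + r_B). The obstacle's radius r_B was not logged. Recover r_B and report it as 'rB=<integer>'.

m = 168
d = (14, -1);  v_rel = (-1, 0),  |v_rel|² = 1
v_rel×d = (-1)·(-1) − (0)·(14) = 1
since m = R²·1 − 1²:  R² = (1 + 168) / 1 = 169
R = √169 = 13  ⇒  r_B = 13 − 6 = 7

rB=7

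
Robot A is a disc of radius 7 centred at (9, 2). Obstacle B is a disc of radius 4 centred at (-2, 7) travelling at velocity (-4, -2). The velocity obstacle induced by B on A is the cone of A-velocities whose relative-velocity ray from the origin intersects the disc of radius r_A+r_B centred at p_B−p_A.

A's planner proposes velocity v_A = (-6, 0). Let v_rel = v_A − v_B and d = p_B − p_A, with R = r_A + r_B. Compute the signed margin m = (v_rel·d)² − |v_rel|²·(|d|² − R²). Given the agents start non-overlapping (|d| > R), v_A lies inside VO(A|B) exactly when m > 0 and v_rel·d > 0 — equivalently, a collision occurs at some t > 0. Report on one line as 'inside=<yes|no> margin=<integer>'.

d = (-11, 5),  |d|² = 146;  R = 7+4 = 11,  c = 146−11² = 25
v_rel = (-2, 2),  |v_rel|² = 8;  v_rel·d = (-2)·(-11) + (2)·(5) = 32
8·t² − 64·t + 25 = 0  ⇒  m = 32² − 8·25 = 824
m = 824 > 0,  v_rel·d = 32 > 0  ⇒  inside

inside=yes margin=824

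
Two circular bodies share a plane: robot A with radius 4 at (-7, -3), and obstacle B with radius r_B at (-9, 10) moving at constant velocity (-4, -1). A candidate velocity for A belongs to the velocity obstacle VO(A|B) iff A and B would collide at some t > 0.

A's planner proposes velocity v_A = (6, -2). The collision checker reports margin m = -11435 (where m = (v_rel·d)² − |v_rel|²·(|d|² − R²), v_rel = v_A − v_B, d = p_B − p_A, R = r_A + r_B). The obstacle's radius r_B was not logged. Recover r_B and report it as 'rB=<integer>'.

m = -11435
d = (-2, 13);  v_rel = (10, -1),  |v_rel|² = 101
v_rel×d = (10)·(13) − (-1)·(-2) = 128
since m = R²·101 − 128²:  R² = (16384 + -11435) / 101 = 49
R = √49 = 7  ⇒  r_B = 7 − 4 = 3

rB=3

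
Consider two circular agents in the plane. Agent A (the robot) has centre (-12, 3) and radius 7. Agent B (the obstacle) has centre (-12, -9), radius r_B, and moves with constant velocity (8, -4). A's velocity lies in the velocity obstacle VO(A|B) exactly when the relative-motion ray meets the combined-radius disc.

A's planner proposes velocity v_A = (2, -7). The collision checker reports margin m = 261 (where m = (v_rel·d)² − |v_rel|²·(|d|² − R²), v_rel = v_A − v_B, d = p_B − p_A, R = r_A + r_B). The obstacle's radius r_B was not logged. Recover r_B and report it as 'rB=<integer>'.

m = 261
d = (0, -12);  v_rel = (-6, -3),  |v_rel|² = 45
v_rel×d = (-6)·(-12) − (-3)·(0) = 72
since m = R²·45 − 72²:  R² = (5184 + 261) / 45 = 121
R = √121 = 11  ⇒  r_B = 11 − 7 = 4

rB=4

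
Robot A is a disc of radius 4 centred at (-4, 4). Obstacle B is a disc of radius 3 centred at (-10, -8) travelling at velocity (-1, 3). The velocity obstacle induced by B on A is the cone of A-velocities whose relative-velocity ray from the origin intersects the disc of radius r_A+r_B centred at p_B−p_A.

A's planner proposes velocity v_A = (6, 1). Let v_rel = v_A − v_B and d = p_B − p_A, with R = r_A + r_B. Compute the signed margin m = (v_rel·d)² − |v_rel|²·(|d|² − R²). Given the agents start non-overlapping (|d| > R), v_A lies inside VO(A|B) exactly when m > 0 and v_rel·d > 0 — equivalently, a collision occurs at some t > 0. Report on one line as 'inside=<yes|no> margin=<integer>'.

d = (-6, -12),  |d|² = 180;  R = 4+3 = 7,  c = 180−7² = 131
v_rel = (7, -2),  |v_rel|² = 53;  v_rel·d = (7)·(-6) + (-2)·(-12) = -18
53·t² + 36·t + 131 = 0  ⇒  m = (-18)² − 53·131 = -6619
m = -6619 < 0,  v_rel·d = -18 < 0  ⇒  outside

inside=no margin=-6619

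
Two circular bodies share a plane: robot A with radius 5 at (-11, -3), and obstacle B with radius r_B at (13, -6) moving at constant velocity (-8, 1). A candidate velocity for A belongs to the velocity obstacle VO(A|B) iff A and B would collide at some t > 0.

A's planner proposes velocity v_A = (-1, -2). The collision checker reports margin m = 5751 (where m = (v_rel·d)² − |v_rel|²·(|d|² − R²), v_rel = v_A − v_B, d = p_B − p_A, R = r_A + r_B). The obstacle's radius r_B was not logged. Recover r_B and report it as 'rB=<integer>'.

m = 5751
d = (24, -3);  v_rel = (7, -3),  |v_rel|² = 58
v_rel×d = (7)·(-3) − (-3)·(24) = 51
since m = R²·58 − 51²:  R² = (2601 + 5751) / 58 = 144
R = √144 = 12  ⇒  r_B = 12 − 5 = 7

rB=7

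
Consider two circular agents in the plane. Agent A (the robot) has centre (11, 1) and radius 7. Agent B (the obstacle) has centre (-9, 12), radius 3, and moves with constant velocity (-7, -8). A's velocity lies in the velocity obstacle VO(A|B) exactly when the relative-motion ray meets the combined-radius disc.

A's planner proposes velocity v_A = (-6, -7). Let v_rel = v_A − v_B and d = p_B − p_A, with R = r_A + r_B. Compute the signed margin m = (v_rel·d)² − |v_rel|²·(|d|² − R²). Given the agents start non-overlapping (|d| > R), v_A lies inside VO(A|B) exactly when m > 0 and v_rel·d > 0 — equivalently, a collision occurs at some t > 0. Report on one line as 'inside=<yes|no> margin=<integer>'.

d = (-20, 11),  |d|² = 521;  R = 7+3 = 10,  c = 521−10² = 421
v_rel = (1, 1),  |v_rel|² = 2;  v_rel·d = (1)·(-20) + (1)·(11) = -9
2·t² + 18·t + 421 = 0  ⇒  m = (-9)² − 2·421 = -761
m = -761 < 0,  v_rel·d = -9 < 0  ⇒  outside

inside=no margin=-761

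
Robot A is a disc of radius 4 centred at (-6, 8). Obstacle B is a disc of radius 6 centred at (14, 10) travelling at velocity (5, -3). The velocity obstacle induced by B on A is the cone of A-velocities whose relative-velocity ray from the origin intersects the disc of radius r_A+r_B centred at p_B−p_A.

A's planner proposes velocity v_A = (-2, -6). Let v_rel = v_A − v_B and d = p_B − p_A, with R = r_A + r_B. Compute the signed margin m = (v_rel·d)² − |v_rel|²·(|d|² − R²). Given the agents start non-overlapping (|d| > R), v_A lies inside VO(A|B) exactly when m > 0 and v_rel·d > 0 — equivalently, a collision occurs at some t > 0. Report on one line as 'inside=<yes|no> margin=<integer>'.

d = (20, 2),  |d|² = 404;  R = 4+6 = 10,  c = 404−10² = 304
v_rel = (-7, -3),  |v_rel|² = 58;  v_rel·d = (-7)·(20) + (-3)·(2) = -146
58·t² + 292·t + 304 = 0  ⇒  m = (-146)² − 58·304 = 3684
m = 3684 > 0,  v_rel·d = -146 < 0  ⇒  outside

inside=no margin=3684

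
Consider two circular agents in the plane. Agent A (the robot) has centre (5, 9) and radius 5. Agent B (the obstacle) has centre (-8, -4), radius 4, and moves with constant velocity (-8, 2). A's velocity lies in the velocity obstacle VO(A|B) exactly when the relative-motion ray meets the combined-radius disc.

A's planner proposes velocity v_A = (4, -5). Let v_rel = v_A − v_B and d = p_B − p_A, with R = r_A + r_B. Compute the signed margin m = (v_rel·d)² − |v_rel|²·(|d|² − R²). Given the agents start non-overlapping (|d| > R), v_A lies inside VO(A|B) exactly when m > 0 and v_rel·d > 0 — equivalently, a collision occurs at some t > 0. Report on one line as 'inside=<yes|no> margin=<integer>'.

d = (-13, -13),  |d|² = 338;  R = 5+4 = 9,  c = 338−9² = 257
v_rel = (12, -7),  |v_rel|² = 193;  v_rel·d = (12)·(-13) + (-7)·(-13) = -65
193·t² + 130·t + 257 = 0  ⇒  m = (-65)² − 193·257 = -45376
m = -45376 < 0,  v_rel·d = -65 < 0  ⇒  outside

inside=no margin=-45376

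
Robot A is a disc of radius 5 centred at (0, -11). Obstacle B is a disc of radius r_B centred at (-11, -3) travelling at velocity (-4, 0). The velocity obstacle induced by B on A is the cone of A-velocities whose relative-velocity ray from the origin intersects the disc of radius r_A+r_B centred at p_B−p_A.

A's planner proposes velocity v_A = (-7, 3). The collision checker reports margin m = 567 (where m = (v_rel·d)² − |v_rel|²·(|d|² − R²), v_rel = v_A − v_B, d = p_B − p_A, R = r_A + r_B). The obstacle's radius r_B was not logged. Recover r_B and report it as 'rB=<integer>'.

m = 567
d = (-11, 8);  v_rel = (-3, 3),  |v_rel|² = 18
v_rel×d = (-3)·(8) − (3)·(-11) = 9
since m = R²·18 − 9²:  R² = (81 + 567) / 18 = 36
R = √36 = 6  ⇒  r_B = 6 − 5 = 1

rB=1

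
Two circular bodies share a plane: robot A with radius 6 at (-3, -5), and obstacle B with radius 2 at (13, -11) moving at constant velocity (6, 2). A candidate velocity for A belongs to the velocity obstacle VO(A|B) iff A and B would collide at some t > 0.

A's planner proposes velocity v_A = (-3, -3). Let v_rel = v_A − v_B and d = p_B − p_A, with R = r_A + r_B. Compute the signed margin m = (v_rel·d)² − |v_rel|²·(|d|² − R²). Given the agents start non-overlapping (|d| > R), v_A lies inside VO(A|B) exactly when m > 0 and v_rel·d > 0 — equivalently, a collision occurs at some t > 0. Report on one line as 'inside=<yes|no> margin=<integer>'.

d = (16, -6),  |d|² = 292;  R = 6+2 = 8,  c = 292−8² = 228
v_rel = (-9, -5),  |v_rel|² = 106;  v_rel·d = (-9)·(16) + (-5)·(-6) = -114
106·t² + 228·t + 228 = 0  ⇒  m = (-114)² − 106·228 = -11172
m = -11172 < 0,  v_rel·d = -114 < 0  ⇒  outside

inside=no margin=-11172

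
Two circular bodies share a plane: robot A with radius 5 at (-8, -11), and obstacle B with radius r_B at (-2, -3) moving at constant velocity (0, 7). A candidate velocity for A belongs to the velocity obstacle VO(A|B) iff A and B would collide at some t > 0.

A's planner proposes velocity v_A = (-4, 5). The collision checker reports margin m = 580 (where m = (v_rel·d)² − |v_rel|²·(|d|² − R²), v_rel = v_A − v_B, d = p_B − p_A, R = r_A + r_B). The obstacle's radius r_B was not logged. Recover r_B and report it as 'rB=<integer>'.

m = 580
d = (6, 8);  v_rel = (-4, -2),  |v_rel|² = 20
v_rel×d = (-4)·(8) − (-2)·(6) = -20
since m = R²·20 − (-20)²:  R² = (400 + 580) / 20 = 49
R = √49 = 7  ⇒  r_B = 7 − 5 = 2

rB=2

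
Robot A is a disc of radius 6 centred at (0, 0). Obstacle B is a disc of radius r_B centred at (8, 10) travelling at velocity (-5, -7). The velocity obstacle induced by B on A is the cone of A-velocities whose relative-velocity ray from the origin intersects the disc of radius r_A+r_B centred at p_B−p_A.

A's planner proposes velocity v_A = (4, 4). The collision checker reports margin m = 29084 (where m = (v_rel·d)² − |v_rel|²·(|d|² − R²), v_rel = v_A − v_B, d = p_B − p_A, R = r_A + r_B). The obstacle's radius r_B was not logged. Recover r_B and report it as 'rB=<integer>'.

m = 29084
d = (8, 10);  v_rel = (9, 11),  |v_rel|² = 202
v_rel×d = (9)·(10) − (11)·(8) = 2
since m = R²·202 − 2²:  R² = (4 + 29084) / 202 = 144
R = √144 = 12  ⇒  r_B = 12 − 6 = 6

rB=6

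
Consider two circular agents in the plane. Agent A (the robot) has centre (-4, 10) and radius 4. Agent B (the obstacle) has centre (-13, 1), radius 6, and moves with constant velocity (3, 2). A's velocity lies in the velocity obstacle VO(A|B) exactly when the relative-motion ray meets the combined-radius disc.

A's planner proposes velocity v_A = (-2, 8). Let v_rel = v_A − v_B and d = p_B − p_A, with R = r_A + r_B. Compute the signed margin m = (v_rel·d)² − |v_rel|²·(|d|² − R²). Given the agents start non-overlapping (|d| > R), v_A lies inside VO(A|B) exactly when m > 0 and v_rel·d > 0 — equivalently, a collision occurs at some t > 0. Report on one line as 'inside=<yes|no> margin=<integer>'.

d = (-9, -9),  |d|² = 162;  R = 4+6 = 10,  c = 162−10² = 62
v_rel = (-5, 6),  |v_rel|² = 61;  v_rel·d = (-5)·(-9) + (6)·(-9) = -9
61·t² + 18·t + 62 = 0  ⇒  m = (-9)² − 61·62 = -3701
m = -3701 < 0,  v_rel·d = -9 < 0  ⇒  outside

inside=no margin=-3701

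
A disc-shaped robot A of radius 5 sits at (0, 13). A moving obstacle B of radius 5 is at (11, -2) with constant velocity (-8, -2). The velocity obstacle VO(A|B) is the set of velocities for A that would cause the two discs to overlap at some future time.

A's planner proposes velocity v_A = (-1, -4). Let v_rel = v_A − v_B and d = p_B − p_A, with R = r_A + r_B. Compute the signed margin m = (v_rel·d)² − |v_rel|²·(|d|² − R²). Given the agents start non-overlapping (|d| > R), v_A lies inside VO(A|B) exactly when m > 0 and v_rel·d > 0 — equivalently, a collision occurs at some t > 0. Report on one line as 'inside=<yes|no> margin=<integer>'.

d = (11, -15),  |d|² = 346;  R = 5+5 = 10,  c = 346−10² = 246
v_rel = (7, -2),  |v_rel|² = 53;  v_rel·d = (7)·(11) + (-2)·(-15) = 107
53·t² − 214·t + 246 = 0  ⇒  m = 107² − 53·246 = -1589
m = -1589 < 0,  v_rel·d = 107 > 0  ⇒  outside

inside=no margin=-1589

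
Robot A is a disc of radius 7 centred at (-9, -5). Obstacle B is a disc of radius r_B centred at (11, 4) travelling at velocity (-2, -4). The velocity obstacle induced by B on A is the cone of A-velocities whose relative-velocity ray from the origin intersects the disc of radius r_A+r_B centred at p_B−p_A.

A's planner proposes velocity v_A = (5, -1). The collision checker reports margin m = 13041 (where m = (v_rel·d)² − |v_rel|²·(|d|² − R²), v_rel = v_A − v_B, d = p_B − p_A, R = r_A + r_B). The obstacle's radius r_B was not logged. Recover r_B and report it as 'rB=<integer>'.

m = 13041
d = (20, 9);  v_rel = (7, 3),  |v_rel|² = 58
v_rel×d = (7)·(9) − (3)·(20) = 3
since m = R²·58 − 3²:  R² = (9 + 13041) / 58 = 225
R = √225 = 15  ⇒  r_B = 15 − 7 = 8

rB=8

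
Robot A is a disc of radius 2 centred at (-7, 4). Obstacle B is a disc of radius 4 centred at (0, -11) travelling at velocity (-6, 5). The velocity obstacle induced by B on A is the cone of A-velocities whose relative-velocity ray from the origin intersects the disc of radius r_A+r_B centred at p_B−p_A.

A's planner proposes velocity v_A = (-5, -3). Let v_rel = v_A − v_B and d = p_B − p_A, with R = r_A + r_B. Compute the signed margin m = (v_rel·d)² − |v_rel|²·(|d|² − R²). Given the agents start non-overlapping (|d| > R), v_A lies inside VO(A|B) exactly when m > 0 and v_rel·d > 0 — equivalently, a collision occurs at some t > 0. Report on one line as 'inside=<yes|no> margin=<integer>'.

d = (7, -15),  |d|² = 274;  R = 2+4 = 6,  c = 274−6² = 238
v_rel = (1, -8),  |v_rel|² = 65;  v_rel·d = (1)·(7) + (-8)·(-15) = 127
65·t² − 254·t + 238 = 0  ⇒  m = 127² − 65·238 = 659
m = 659 > 0,  v_rel·d = 127 > 0  ⇒  inside

inside=yes margin=659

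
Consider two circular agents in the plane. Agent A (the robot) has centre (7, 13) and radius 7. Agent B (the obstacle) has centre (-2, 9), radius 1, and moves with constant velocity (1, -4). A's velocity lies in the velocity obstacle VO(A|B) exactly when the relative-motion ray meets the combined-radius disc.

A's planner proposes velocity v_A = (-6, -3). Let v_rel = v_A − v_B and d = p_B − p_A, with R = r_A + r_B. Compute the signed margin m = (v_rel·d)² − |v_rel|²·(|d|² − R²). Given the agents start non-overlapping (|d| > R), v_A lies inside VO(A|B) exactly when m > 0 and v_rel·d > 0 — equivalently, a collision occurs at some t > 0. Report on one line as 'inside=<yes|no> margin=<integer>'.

d = (-9, -4),  |d|² = 97;  R = 7+1 = 8,  c = 97−8² = 33
v_rel = (-7, 1),  |v_rel|² = 50;  v_rel·d = (-7)·(-9) + (1)·(-4) = 59
50·t² − 118·t + 33 = 0  ⇒  m = 59² − 50·33 = 1831
m = 1831 > 0,  v_rel·d = 59 > 0  ⇒  inside

inside=yes margin=1831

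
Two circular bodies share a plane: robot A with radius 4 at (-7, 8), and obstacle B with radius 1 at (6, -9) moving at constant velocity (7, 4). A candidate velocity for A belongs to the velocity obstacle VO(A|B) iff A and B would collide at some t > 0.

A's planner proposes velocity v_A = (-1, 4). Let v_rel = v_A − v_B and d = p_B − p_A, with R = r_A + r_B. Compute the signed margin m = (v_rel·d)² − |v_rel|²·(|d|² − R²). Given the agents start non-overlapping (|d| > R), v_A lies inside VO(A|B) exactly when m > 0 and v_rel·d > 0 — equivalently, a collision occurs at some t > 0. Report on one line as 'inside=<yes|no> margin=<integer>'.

d = (13, -17),  |d|² = 458;  R = 4+1 = 5,  c = 458−5² = 433
v_rel = (-8, 0),  |v_rel|² = 64;  v_rel·d = (-8)·(13) + (0)·(-17) = -104
64·t² + 208·t + 433 = 0  ⇒  m = (-104)² − 64·433 = -16896
m = -16896 < 0,  v_rel·d = -104 < 0  ⇒  outside

inside=no margin=-16896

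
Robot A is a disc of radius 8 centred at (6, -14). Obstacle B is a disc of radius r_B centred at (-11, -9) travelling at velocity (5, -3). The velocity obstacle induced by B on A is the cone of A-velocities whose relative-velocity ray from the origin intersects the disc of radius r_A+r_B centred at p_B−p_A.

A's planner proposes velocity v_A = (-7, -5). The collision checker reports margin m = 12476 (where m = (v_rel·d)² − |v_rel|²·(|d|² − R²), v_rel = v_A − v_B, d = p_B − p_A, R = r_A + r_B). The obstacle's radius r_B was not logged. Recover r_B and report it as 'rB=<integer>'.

m = 12476
d = (-17, 5);  v_rel = (-12, -2),  |v_rel|² = 148
v_rel×d = (-12)·(5) − (-2)·(-17) = -94
since m = R²·148 − (-94)²:  R² = (8836 + 12476) / 148 = 144
R = √144 = 12  ⇒  r_B = 12 − 8 = 4

rB=4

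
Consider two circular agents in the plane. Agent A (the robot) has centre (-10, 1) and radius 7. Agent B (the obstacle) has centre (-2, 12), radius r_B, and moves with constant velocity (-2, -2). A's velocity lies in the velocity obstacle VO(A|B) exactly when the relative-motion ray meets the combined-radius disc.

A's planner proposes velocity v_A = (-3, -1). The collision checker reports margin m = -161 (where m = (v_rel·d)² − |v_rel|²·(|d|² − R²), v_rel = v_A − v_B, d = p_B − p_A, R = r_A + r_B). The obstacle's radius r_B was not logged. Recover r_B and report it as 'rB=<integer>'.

m = -161
d = (8, 11);  v_rel = (-1, 1),  |v_rel|² = 2
v_rel×d = (-1)·(11) − (1)·(8) = -19
since m = R²·2 − (-19)²:  R² = (361 + -161) / 2 = 100
R = √100 = 10  ⇒  r_B = 10 − 7 = 3

rB=3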